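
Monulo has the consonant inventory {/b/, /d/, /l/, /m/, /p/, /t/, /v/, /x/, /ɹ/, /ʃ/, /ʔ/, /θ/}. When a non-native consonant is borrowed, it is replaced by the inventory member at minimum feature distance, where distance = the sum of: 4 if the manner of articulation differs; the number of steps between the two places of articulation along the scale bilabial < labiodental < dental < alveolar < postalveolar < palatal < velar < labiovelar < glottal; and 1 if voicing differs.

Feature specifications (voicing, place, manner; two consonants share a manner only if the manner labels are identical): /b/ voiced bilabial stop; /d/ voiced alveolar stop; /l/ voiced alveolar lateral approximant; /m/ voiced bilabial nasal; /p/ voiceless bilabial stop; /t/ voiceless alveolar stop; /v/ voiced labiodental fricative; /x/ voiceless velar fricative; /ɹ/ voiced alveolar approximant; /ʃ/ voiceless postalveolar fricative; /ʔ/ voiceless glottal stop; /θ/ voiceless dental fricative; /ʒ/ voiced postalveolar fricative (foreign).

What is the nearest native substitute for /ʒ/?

ʃ

/ʃ/ is closest: same manner (fricative), place distance 0 (postalveolar→postalveolar), voicing differs (+1); total 1. Next closest is /v/ at distance 3.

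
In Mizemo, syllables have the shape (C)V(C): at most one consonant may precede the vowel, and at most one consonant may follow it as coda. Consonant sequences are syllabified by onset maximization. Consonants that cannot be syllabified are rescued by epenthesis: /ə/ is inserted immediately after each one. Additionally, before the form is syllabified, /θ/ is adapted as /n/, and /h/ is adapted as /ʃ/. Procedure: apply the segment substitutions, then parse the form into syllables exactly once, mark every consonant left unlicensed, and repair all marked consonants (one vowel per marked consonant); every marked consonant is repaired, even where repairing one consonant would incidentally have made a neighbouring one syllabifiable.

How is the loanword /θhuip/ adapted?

nəʃuip

Substitution: /θ/ → /n/, /h/ → /ʃ/, giving /nʃuip/.
Under (C)V(C), the unsyllabifiable consonants are /n/ (at most one coda consonant is licensed; onsets are limited to one consonant).
Inserting the epenthetic vowel yields /n/ → /nə/.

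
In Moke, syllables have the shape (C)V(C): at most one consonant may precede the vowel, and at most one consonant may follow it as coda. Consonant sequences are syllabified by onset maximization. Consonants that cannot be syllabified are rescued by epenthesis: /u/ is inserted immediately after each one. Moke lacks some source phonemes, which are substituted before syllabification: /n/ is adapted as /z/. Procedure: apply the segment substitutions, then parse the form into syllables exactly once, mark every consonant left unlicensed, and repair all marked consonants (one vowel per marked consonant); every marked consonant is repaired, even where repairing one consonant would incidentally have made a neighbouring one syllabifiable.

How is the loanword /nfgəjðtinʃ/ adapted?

Substitution: /n/ → /z/, giving /zfgəjðtizʃ/.
Syllabifying with onset maximization leaves /z/, /f/, /ð/, /ʃ/ stranded (at most one coda consonant is licensed; onsets are limited to one consonant).
Epenthesis after each stranded consonant: /z/ → /zu/, /f/ → /fu/, /ð/ → /ðu/, /ʃ/ → /ʃu/.

zufugəjðutizʃu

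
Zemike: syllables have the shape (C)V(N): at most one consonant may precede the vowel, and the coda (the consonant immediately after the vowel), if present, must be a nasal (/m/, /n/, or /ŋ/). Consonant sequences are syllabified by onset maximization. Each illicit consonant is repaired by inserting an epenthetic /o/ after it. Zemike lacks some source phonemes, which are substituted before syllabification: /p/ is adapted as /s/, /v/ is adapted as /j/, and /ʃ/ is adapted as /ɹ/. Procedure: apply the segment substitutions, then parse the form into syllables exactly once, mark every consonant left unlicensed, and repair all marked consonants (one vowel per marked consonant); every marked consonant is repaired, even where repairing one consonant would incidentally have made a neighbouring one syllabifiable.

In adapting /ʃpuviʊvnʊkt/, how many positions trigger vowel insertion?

After substitution the input is /ɹsujiʊjnʊkt/.
The unsyllabifiable consonants are /ɹ/, /j/, /k/, /t/; each receives one epenthetic vowel.

4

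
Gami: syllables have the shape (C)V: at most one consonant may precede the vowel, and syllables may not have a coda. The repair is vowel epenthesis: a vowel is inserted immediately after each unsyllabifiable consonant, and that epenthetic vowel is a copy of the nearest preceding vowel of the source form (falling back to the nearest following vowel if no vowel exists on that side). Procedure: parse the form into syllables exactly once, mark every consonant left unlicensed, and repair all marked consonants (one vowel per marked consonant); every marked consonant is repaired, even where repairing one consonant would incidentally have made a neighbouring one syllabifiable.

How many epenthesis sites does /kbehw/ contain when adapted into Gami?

3

The unsyllabifiable consonants are /k/, /h/, /w/; each receives one epenthetic vowel.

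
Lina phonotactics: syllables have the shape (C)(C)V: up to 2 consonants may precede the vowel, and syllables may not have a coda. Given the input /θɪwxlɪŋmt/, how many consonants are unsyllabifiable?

Syllabifying with onset maximization leaves /w/, /ŋ/, /m/, /t/ stranded (no codas are permitted; onsets may contain at most 2 consonants).

4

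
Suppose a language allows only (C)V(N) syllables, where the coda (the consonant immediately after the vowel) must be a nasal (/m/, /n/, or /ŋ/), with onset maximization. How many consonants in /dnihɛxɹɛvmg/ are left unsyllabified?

5

Syllabifying with onset maximization leaves /d/, /x/, /v/, /m/, /g/ stranded (only a nasal (/m/, /n/, or /ŋ/) is licensed in coda position; onsets are limited to one consonant).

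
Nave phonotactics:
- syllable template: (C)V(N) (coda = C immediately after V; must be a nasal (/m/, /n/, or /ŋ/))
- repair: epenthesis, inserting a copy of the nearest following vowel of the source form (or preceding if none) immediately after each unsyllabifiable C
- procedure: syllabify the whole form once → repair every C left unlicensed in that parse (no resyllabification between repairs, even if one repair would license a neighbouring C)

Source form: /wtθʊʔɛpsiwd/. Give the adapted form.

wʊtʊθʊʔɛpisiwidi

Syllabifying with onset maximization leaves /w/, /t/, /p/, /w/, /d/ stranded (only a nasal (/m/, /n/, or /ŋ/) is licensed in coda position; onsets are limited to one consonant).
Epenthesis after each stranded consonant: /w/ → /wʊ/, /t/ → /tʊ/, /p/ → /pi/, /w/ → /wi/, /d/ → /di/.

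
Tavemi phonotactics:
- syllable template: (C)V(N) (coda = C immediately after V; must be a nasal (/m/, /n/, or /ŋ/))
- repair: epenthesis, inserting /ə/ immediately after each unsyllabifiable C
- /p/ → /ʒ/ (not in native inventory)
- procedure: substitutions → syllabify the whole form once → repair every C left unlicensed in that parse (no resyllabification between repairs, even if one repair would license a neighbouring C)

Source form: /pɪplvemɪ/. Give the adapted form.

Substitution: /p/ → /ʒ/, giving /ʒɪʒlvemɪ/.
Syllabifying with onset maximization leaves /ʒ/, /l/ stranded (only a nasal (/m/, /n/, or /ŋ/) is licensed in coda position; onsets are limited to one consonant).
Epenthesis after each stranded consonant: /ʒ/ → /ʒə/, /l/ → /lə/.

ʒɪʒələvemɪ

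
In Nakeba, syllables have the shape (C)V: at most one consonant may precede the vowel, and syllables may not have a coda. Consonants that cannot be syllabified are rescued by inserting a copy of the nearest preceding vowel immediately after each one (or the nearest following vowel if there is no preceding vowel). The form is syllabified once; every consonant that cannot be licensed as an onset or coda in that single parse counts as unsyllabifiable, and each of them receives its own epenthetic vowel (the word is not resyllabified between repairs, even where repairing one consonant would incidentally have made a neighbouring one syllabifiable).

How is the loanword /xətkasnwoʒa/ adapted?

The consonants /t/, /s/, /n/ cannot be parsed into a legal (C)V syllable (no codas are permitted; onsets are limited to one consonant).
Each unlicensed consonant becomes the onset of a new syllable: /t/ → /tə/, /s/ → /sa/, /n/ → /na/.

xətəkasanawoʒa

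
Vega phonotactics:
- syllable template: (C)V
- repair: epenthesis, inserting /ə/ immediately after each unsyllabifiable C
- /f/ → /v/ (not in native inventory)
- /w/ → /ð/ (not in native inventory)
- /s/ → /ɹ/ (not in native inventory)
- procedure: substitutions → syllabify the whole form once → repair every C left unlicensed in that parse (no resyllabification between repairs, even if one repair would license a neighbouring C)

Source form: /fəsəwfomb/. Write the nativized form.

vəɹəðəvoməbə

Substitution: /f/ → /v/, /s/ → /ɹ/, /w/ → /ð/, giving /vəɹəðvomb/.
Under (C)V, the unsyllabifiable consonants are /ð/, /m/, /b/ (no codas are permitted; onsets are limited to one consonant).
Epenthesis after each stranded consonant: /ð/ → /ðə/, /m/ → /mə/, /b/ → /bə/.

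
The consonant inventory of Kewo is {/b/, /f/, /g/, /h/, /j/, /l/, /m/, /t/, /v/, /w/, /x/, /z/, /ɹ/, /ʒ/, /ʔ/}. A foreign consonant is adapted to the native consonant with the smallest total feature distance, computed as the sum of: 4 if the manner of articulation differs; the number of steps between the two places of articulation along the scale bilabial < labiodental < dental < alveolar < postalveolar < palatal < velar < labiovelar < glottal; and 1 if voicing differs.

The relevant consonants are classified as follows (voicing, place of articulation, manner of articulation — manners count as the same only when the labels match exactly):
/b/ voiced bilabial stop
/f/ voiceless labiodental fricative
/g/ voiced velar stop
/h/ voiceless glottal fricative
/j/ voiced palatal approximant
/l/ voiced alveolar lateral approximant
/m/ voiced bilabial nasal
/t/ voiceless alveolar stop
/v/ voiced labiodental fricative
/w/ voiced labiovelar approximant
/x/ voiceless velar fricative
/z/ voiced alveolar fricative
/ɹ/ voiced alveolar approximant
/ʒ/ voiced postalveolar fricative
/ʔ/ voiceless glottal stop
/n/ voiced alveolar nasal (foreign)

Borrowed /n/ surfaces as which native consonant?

/m/ is closest: same manner (nasal), place distance 3 (alveolar→bilabial), same voicing; total 3. Next closest is /l/ at distance 4.

m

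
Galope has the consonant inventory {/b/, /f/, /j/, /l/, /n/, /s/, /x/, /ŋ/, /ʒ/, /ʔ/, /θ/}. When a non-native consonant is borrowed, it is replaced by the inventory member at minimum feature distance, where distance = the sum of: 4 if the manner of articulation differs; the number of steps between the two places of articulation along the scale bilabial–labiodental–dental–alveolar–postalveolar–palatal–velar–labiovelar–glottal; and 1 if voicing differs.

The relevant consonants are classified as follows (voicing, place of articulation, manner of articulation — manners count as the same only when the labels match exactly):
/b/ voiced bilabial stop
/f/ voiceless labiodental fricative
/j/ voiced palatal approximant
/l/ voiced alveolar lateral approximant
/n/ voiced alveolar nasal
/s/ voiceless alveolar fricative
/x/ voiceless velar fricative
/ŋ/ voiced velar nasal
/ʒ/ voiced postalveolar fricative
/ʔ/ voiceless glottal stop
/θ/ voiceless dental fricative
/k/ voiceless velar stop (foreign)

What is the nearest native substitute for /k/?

/ʔ/ is closest: same manner (stop), place distance 2 (velar→glottal), same voicing; total 2. Next closest is /x/ at distance 4.

ʔ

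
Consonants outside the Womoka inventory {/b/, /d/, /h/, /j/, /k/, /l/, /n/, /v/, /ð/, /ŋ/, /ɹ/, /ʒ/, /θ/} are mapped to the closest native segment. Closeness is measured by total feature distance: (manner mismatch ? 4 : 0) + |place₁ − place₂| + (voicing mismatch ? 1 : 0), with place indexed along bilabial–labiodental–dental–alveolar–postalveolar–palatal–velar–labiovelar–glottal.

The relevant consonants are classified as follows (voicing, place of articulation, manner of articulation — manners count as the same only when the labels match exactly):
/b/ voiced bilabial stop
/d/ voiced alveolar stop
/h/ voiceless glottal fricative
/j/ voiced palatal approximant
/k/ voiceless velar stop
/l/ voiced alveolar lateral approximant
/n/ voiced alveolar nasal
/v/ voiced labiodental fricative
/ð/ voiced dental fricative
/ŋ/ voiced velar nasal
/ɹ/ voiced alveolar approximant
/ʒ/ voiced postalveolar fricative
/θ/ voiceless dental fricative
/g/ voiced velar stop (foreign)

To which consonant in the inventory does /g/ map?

/k/ is closest: same manner (stop), place distance 0 (velar→velar), voicing differs (+1); total 1. Next closest is /d/ at distance 3.

k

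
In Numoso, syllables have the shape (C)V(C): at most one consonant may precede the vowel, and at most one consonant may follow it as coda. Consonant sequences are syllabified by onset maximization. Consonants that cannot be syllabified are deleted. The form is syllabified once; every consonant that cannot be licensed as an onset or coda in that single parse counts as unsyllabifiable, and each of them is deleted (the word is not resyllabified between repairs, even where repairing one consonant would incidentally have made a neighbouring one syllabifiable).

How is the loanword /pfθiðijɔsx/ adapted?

θiðijɔs

The consonants /p/, /f/, /x/ cannot be parsed into a legal (C)V(C) syllable (at most one coda consonant is licensed; onsets are limited to one consonant).
Deletion applies to /p/, /f/, /x/.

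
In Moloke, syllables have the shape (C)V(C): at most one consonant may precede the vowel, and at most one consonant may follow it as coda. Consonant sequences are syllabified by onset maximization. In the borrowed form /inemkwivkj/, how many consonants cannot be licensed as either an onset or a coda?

3

Under (C)V(C), the unsyllabifiable consonants are /k/, /k/, /j/ (at most one coda consonant is licensed; onsets are limited to one consonant).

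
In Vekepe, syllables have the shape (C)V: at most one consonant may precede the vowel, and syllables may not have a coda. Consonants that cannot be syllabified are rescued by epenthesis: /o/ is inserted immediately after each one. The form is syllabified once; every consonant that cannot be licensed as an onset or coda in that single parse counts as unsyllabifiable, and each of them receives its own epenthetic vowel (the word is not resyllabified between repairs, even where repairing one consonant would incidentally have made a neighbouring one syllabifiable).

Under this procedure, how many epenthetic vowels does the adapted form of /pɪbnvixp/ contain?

The unsyllabifiable consonants are /b/, /n/, /x/, /p/; each receives one epenthetic vowel.

4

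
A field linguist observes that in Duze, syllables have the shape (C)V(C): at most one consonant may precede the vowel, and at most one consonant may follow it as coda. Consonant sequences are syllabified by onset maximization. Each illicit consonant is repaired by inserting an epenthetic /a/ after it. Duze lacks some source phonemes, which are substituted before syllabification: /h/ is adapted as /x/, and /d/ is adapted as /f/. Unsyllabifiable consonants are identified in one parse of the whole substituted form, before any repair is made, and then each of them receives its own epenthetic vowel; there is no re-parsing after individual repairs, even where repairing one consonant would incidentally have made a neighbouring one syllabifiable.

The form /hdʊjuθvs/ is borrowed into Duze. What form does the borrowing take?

xafʊjuθvasa

Substitution: /h/ → /x/, /d/ → /f/, giving /xfʊjuθvs/.
Under (C)V(C), the unsyllabifiable consonants are /x/, /v/, /s/ (at most one coda consonant is licensed; onsets are limited to one consonant).
Epenthesis after each stranded consonant: /x/ → /xa/, /v/ → /va/, /s/ → /sa/.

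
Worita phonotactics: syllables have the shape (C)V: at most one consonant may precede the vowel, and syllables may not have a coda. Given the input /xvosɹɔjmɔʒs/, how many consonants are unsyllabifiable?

5

Under (C)V, the unsyllabifiable consonants are /x/, /s/, /j/, /ʒ/, /s/ (no codas are permitted; onsets are limited to one consonant).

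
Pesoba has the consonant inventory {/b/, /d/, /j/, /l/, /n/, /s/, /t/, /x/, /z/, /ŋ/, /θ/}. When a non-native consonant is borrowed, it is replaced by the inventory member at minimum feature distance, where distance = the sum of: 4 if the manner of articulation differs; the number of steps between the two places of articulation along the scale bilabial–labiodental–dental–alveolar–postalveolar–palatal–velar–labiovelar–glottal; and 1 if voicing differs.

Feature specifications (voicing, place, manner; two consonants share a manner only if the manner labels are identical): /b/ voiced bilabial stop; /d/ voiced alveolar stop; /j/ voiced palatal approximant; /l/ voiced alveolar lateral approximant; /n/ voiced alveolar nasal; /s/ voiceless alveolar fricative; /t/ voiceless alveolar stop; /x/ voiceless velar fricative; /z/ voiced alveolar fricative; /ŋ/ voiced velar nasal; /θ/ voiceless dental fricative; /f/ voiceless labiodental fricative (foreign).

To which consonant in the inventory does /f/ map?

θ

/θ/ is closest: same manner (fricative), place distance 1 (labiodental→dental), same voicing; total 1. Next closest is /s/ at distance 2.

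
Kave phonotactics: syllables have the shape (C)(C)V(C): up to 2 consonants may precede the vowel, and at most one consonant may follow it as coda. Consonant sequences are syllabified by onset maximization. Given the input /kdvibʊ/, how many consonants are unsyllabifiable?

Under (C)(C)V(C), the unsyllabifiable consonants are /k/ (at most one coda consonant is licensed; onsets may contain at most 2 consonants).

1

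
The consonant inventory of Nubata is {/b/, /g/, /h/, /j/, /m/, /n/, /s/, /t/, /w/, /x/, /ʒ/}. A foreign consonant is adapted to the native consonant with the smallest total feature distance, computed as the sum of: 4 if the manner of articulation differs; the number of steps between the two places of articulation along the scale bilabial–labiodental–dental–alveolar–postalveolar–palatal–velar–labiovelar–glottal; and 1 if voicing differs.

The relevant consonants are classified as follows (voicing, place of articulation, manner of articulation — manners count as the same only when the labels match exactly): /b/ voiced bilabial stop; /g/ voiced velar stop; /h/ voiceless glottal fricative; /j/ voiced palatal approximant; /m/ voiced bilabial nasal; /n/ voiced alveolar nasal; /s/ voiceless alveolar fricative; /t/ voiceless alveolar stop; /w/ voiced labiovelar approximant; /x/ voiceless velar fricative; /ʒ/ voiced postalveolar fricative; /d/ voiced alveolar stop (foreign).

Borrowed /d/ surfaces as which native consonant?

/t/ is closest: same manner (stop), place distance 0 (alveolar→alveolar), voicing differs (+1); total 1. Next closest is /b/ at distance 3.

t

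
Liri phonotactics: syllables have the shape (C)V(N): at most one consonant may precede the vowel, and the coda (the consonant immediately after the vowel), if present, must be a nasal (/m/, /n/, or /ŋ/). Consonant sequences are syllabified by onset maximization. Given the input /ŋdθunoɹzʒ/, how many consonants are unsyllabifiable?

Under (C)V(N), the unsyllabifiable consonants are /ŋ/, /d/, /ɹ/, /z/, /ʒ/ (only a nasal (/m/, /n/, or /ŋ/) is licensed in coda position; onsets are limited to one consonant).

5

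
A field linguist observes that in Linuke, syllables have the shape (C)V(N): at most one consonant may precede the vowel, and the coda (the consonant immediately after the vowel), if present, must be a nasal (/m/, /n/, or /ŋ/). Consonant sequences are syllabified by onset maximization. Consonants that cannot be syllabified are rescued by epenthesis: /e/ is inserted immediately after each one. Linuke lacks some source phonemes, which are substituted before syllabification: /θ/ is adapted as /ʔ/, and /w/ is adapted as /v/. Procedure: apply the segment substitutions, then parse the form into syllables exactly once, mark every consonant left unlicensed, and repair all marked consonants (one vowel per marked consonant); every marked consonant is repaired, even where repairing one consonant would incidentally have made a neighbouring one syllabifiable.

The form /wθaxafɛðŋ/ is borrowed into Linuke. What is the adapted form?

veʔaxafɛðeŋe

Substitution: /w/ → /v/, /θ/ → /ʔ/, giving /vʔaxafɛðŋ/.
Syllabifying with onset maximization leaves /v/, /ð/, /ŋ/ stranded (only a nasal (/m/, /n/, or /ŋ/) is licensed in coda position; onsets are limited to one consonant).
Each unlicensed consonant becomes the onset of a new syllable: /v/ → /ve/, /ð/ → /ðe/, /ŋ/ → /ŋe/.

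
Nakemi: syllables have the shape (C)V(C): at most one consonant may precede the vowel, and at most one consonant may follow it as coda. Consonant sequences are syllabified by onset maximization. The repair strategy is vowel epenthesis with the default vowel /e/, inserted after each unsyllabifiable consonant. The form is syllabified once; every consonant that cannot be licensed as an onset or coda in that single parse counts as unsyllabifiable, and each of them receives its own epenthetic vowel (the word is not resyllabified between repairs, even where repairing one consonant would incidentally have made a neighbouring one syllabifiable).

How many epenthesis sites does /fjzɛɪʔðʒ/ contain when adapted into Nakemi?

4

The unsyllabifiable consonants are /f/, /j/, /ð/, /ʒ/; each receives one epenthetic vowel.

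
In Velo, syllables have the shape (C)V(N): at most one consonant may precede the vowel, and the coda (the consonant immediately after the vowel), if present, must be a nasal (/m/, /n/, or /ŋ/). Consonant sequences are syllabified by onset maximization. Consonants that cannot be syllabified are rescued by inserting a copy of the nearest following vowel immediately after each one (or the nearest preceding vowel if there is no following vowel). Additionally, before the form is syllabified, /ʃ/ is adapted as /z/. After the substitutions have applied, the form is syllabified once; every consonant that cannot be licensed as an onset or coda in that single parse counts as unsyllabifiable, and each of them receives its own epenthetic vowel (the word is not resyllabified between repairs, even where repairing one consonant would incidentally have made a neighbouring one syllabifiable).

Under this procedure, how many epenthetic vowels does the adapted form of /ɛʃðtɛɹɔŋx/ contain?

3

After substitution the input is /ɛzðtɛɹɔŋx/.
The unsyllabifiable consonants are /z/, /ð/, /x/; each receives one epenthetic vowel.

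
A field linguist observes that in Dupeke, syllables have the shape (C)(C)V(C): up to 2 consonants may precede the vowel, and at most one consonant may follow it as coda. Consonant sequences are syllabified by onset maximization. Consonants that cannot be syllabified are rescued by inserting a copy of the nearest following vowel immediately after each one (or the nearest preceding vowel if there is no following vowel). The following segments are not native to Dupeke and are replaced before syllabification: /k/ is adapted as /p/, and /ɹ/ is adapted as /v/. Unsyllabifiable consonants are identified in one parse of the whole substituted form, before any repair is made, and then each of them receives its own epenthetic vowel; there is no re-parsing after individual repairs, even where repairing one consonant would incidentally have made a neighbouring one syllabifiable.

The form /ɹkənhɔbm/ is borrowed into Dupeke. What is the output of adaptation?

vpənhɔbmɔ

Substitution: /ɹ/ → /v/, /k/ → /p/, giving /vpənhɔbm/.
The consonants /m/ cannot be parsed into a legal (C)(C)V(C) syllable (at most one coda consonant is licensed; onsets may contain at most 2 consonants).
Epenthesis after each stranded consonant: /m/ → /mɔ/.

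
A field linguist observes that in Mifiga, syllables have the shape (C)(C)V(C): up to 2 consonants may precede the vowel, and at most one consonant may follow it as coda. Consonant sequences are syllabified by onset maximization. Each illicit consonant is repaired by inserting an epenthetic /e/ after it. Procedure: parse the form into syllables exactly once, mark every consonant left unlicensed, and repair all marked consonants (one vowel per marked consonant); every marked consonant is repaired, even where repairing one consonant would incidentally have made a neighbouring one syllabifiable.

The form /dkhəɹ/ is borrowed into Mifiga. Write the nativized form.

Under (C)(C)V(C), the unsyllabifiable consonants are /d/ (at most one coda consonant is licensed; onsets may contain at most 2 consonants).
Epenthesis after each stranded consonant: /d/ → /de/.

dekhəɹ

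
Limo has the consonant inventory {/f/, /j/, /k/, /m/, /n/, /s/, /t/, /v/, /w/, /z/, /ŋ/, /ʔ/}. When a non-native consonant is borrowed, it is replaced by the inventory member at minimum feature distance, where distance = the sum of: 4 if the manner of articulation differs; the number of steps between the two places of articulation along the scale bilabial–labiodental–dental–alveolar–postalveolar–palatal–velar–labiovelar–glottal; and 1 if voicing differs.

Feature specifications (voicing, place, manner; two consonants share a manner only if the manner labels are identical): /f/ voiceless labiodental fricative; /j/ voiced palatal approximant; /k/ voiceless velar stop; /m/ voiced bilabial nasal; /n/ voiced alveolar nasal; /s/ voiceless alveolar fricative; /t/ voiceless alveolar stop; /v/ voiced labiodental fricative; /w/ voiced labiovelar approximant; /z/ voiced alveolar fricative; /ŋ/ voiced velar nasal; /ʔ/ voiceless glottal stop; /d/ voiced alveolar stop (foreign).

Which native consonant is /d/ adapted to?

t

/t/ is closest: same manner (stop), place distance 0 (alveolar→alveolar), voicing differs (+1); total 1. Next closest is /k/ at distance 4.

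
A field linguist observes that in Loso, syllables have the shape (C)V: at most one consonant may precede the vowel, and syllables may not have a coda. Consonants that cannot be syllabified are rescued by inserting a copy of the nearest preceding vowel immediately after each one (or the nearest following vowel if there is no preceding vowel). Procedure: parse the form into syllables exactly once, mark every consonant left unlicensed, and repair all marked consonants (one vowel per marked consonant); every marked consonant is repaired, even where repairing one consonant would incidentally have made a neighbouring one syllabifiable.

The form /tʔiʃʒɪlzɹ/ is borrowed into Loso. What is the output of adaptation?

Syllabifying with onset maximization leaves /t/, /ʃ/, /l/, /z/, /ɹ/ stranded (no codas are permitted; onsets are limited to one consonant).
Inserting the epenthetic vowel yields /t/ → /ti/, /ʃ/ → /ʃi/, /l/ → /lɪ/, /z/ → /zɪ/, /ɹ/ → /ɹɪ/.

tiʔiʃiʒɪlɪzɪɹɪ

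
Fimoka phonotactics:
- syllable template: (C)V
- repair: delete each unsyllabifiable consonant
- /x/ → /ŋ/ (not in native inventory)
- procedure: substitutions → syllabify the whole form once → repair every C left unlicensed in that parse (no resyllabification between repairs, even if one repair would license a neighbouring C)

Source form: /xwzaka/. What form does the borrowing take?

Substitution: /x/ → /ŋ/, giving /ŋwzaka/.
The consonants /ŋ/, /w/ cannot be parsed into a legal (C)V syllable (no codas are permitted; onsets are limited to one consonant).
Deletion applies to /ŋ/, /w/.

zaka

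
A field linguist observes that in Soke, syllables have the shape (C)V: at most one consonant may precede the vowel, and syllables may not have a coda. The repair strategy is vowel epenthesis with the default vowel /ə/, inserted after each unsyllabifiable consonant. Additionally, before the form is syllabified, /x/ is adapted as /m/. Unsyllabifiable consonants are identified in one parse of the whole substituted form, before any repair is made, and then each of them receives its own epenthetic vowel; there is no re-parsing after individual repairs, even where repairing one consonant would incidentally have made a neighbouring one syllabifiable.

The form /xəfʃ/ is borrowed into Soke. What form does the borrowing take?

məfəʃə

Substitution: /x/ → /m/, giving /məfʃ/.
Under (C)V, the unsyllabifiable consonants are /f/, /ʃ/ (no codas are permitted; onsets are limited to one consonant).
Epenthesis after each stranded consonant: /f/ → /fə/, /ʃ/ → /ʃə/.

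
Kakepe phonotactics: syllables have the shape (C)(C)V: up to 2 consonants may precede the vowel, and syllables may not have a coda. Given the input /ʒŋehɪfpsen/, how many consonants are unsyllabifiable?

Under (C)(C)V, the unsyllabifiable consonants are /f/, /n/ (no codas are permitted; onsets may contain at most 2 consonants).

2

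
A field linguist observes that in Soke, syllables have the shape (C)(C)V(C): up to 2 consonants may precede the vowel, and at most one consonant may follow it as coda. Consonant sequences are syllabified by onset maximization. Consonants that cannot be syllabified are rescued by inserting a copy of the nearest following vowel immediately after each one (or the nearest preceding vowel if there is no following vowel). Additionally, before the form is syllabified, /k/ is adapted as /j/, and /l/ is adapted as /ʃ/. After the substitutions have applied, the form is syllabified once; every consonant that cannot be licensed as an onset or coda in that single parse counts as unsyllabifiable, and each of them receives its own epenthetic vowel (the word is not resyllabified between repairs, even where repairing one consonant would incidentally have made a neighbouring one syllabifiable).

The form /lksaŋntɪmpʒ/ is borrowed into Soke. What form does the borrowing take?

Substitution: /l/ → /ʃ/, /k/ → /j/, giving /ʃjsaŋntɪmpʒ/.
Syllabifying with onset maximization leaves /ʃ/, /p/, /ʒ/ stranded (at most one coda consonant is licensed; onsets may contain at most 2 consonants).
Epenthesis after each stranded consonant: /ʃ/ → /ʃa/, /p/ → /pɪ/, /ʒ/ → /ʒɪ/.

ʃajsaŋntɪmpɪʒɪ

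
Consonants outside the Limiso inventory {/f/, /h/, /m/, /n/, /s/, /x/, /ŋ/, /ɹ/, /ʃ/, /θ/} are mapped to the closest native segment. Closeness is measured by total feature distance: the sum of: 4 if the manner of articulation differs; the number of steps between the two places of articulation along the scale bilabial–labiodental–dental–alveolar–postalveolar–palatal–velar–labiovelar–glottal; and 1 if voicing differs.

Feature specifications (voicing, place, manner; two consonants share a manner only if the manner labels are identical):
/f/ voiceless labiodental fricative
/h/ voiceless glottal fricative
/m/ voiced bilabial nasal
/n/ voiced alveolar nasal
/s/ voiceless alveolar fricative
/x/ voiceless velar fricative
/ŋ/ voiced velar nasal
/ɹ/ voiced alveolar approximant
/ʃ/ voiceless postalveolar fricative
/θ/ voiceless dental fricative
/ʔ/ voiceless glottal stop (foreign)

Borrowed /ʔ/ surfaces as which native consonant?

/h/ is closest: manner differs (stop→fricative, +4), place distance 0 (glottal→glottal), same voicing; total 4. Next closest is /x/ at distance 6.

h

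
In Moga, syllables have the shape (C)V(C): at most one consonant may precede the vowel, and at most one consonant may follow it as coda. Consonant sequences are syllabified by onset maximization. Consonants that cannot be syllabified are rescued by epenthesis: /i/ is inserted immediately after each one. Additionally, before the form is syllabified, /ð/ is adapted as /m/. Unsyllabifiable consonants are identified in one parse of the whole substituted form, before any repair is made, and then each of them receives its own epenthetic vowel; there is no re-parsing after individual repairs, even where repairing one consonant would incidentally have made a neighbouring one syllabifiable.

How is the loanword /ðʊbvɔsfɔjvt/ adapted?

mʊbvɔsfɔjviti

Substitution: /ð/ → /m/, giving /mʊbvɔsfɔjvt/.
Syllabifying with onset maximization leaves /v/, /t/ stranded (at most one coda consonant is licensed; onsets are limited to one consonant).
Each unlicensed consonant becomes the onset of a new syllable: /v/ → /vi/, /t/ → /ti/.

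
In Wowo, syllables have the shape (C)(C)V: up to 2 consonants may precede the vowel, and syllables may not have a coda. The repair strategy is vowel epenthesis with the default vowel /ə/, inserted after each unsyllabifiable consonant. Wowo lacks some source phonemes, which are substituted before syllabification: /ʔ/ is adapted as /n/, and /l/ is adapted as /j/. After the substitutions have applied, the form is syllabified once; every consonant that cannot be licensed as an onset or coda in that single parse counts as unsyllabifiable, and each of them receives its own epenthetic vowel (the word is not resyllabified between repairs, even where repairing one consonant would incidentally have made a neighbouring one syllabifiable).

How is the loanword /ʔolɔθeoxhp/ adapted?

nojɔθeoxəhəpə

Substitution: /ʔ/ → /n/, /l/ → /j/, giving /nojɔθeoxhp/.
Under (C)(C)V, the unsyllabifiable consonants are /x/, /h/, /p/ (no codas are permitted; onsets may contain at most 2 consonants).
Each unlicensed consonant becomes the onset of a new syllable: /x/ → /xə/, /h/ → /hə/, /p/ → /pə/.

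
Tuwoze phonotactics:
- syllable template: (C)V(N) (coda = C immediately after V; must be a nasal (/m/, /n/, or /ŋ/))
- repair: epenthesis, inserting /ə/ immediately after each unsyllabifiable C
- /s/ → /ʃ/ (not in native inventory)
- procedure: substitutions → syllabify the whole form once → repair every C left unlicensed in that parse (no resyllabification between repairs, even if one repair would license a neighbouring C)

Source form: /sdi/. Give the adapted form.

Substitution: /s/ → /ʃ/, giving /ʃdi/.
Under (C)V(N), the unsyllabifiable consonants are /ʃ/ (only a nasal (/m/, /n/, or /ŋ/) is licensed in coda position; onsets are limited to one consonant).
Epenthesis after each stranded consonant: /ʃ/ → /ʃə/.

ʃədi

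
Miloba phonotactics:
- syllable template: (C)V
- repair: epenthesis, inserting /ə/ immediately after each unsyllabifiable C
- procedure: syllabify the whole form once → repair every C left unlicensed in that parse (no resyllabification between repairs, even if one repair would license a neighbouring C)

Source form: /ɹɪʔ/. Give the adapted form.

ɹɪʔə

Syllabifying with onset maximization leaves /ʔ/ stranded (no codas are permitted; onsets are limited to one consonant).
Each unlicensed consonant becomes the onset of a new syllable: /ʔ/ → /ʔə/.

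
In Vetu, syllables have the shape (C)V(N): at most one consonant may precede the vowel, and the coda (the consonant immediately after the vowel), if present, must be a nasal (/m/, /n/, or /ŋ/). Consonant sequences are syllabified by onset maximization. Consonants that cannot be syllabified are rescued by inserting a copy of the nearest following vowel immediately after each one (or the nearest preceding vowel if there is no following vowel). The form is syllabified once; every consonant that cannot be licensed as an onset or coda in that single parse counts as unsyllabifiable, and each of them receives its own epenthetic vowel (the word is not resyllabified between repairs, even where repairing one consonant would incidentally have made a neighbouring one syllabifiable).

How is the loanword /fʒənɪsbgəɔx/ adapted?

Syllabifying with onset maximization leaves /f/, /s/, /b/, /x/ stranded (only a nasal (/m/, /n/, or /ŋ/) is licensed in coda position; onsets are limited to one consonant).
Inserting the epenthetic vowel yields /f/ → /fə/, /s/ → /sə/, /b/ → /bə/, /x/ → /xɔ/.

fəʒənɪsəbəgəɔxɔ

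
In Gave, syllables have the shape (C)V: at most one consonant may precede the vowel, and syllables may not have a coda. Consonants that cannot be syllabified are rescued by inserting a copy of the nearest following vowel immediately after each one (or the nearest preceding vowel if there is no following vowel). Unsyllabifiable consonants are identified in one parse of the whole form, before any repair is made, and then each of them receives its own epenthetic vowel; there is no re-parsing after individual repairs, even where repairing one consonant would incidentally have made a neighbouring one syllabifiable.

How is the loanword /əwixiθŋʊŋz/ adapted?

The consonants /θ/, /ŋ/, /z/ cannot be parsed into a legal (C)V syllable (no codas are permitted; onsets are limited to one consonant).
Each unlicensed consonant becomes the onset of a new syllable: /θ/ → /θʊ/, /ŋ/ → /ŋʊ/, /z/ → /zʊ/.

əwixiθʊŋʊŋʊzʊ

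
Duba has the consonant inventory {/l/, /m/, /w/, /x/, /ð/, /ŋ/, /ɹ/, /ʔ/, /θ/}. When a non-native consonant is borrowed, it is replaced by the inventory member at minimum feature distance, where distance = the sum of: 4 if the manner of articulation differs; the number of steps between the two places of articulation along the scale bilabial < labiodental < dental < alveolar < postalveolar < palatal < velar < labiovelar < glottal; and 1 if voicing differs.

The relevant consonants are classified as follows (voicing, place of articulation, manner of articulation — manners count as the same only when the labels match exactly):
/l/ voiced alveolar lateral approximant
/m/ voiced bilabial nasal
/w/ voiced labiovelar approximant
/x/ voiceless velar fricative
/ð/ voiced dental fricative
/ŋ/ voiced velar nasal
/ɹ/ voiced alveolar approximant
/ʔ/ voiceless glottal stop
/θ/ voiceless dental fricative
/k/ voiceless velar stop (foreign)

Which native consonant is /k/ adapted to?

/ʔ/ is closest: same manner (stop), place distance 2 (velar→glottal), same voicing; total 2. Next closest is /x/ at distance 4.

ʔ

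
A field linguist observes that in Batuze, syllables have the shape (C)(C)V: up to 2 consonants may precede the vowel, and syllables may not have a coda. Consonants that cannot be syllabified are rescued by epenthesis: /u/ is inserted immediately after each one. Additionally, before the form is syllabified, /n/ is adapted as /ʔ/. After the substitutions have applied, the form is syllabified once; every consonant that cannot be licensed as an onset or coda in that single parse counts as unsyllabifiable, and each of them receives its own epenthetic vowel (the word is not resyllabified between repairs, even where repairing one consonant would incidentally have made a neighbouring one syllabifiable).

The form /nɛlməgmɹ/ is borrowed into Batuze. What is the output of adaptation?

ʔɛlməgumuɹu

Substitution: /n/ → /ʔ/, giving /ʔɛlməgmɹ/.
Under (C)(C)V, the unsyllabifiable consonants are /g/, /m/, /ɹ/ (no codas are permitted; onsets may contain at most 2 consonants).
Each unlicensed consonant becomes the onset of a new syllable: /g/ → /gu/, /m/ → /mu/, /ɹ/ → /ɹu/.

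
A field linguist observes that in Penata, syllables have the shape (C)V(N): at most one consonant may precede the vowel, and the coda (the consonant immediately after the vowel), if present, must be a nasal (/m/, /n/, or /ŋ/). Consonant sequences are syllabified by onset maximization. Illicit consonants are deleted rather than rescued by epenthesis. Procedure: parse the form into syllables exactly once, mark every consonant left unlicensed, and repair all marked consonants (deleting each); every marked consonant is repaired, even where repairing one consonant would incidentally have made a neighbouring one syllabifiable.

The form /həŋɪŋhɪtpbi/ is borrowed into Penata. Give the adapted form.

Syllabifying with onset maximization leaves /t/, /p/ stranded (only a nasal (/m/, /n/, or /ŋ/) is licensed in coda position; onsets are limited to one consonant).
Deleting the stranded consonants removes /t/, /p/.

həŋɪŋhɪbi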